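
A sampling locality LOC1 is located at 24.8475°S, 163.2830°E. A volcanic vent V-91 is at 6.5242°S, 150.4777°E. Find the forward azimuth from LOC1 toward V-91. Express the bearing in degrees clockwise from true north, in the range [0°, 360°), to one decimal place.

Δλ = -12.8053°
y = sin Δλ · cos φ₂ = -0.220203
x = cos φ₁ sin φ₂ − sin φ₁ cos φ₂ cos Δλ = 0.303995
θ = atan2(y, x) = -35.9182° → 324.0818° (mod 360°)

324.1°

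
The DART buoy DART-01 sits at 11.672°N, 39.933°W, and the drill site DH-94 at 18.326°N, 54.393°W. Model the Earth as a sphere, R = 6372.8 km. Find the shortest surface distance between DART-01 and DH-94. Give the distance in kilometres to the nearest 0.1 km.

Δφ = 6.6540°,  Δλ = -14.4600°
a = sin²(Δφ/2) + cos φ₁ cos φ₂ sin²(Δλ/2) = 0.018093
c = 2·arcsin(√a) = 0.269836 rad = 15.4605°
d = R·c = 6372.8 × 0.269836 = 1719.6 km

1719.6 km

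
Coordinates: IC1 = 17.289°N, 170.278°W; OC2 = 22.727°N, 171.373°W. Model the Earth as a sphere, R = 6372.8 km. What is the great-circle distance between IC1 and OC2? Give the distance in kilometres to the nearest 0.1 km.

615.6 km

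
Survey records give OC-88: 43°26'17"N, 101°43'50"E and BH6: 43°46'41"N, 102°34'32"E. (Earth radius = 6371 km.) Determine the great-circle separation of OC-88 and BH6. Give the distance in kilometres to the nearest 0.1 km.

77.8 km

OC-88: φ = +43.43806°, λ = +101.73056°
BH6: φ = +43.77806°, λ = +102.57556°
Δφ = 0.3400°,  Δλ = 0.8450°
a = sin²(Δφ/2) + cos φ₁ cos φ₂ sin²(Δλ/2) = 0.000037
c = 2·arcsin(√a) = 0.012217 rad = 0.7000°
d = R·c = 6371 × 0.012217 = 77.8 km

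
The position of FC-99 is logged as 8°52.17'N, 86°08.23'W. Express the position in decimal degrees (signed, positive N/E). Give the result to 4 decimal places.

lat: 8.8695° N → +8.8695°
lon: 86.1372° W → -86.1372°

+8.8695°, -86.1372°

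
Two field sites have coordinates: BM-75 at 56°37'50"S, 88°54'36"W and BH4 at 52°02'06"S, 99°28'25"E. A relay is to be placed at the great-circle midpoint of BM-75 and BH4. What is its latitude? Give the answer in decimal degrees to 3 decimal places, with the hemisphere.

86.225°S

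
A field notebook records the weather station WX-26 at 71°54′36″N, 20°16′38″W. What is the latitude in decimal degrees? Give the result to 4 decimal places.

71.9100°N

71° + 54′/60 + 36″/3600 = 71 + 0.90000 + 0.01000 = 71.9100°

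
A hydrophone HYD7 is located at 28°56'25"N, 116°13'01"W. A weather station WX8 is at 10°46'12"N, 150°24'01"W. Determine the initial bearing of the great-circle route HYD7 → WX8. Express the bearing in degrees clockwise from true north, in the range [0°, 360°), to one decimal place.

HYD7: φ = +28.94028°, λ = -116.21694°
WX8: φ = +10.77000°, λ = -150.40028°
Δλ = -34.1833°
y = sin Δλ · cos φ₂ = -0.551946
x = cos φ₁ sin φ₂ − sin φ₁ cos φ₂ cos Δλ = -0.229718
θ = atan2(y, x) = -112.5969° → 247.4031° (mod 360°)

247.4°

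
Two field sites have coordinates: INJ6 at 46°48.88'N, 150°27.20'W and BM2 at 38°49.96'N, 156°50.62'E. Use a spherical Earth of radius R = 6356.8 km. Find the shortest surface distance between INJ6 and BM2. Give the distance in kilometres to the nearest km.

4296 km

INJ6: φ = +46.81467°, λ = -150.45333°
BM2: φ = +38.83267°, λ = +156.84367°
Δφ = -7.9820°,  Δλ = -52.7030°
a = sin²(Δφ/2) + cos φ₁ cos φ₂ sin²(Δλ/2) = 0.109880
c = 2·arcsin(√a) = 0.675746 rad = 38.7174°
d = R·c = 6356.8 × 0.675746 = 4295.6 km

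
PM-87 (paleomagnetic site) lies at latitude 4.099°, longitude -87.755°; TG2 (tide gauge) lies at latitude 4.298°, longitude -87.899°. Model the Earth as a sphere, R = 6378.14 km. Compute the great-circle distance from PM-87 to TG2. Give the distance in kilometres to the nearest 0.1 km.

Δφ = 0.1990°,  Δλ = -0.1440°
a = sin²(Δφ/2) + cos φ₁ cos φ₂ sin²(Δλ/2) = 0.000005
c = 2·arcsin(√a) = 0.004283 rad = 0.2454°
d = R·c = 6378.14 × 0.004283 = 27.3 km

27.3 km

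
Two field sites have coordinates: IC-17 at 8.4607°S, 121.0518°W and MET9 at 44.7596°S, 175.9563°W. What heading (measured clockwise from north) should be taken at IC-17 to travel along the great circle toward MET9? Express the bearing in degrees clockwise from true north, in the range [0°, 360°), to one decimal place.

Δλ = -54.9045°
y = sin Δλ · cos φ₂ = -0.580974
x = cos φ₁ sin φ₂ − sin φ₁ cos φ₂ cos Δλ = -0.636405
θ = atan2(y, x) = -137.6071° → 222.3929° (mod 360°)

222.4°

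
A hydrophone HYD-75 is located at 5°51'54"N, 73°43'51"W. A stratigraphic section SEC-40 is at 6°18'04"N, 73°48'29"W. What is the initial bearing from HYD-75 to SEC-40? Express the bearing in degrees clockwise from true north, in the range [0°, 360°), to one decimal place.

350.0°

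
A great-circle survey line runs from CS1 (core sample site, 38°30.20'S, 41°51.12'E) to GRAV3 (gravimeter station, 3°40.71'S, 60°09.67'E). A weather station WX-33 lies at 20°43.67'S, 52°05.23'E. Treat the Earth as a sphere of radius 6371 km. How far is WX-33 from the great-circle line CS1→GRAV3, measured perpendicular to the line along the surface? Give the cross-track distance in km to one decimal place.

CS1: φ = -38.50333°, λ = +41.85200°
GRAV3: φ = -3.67850°, λ = +60.16117°
WX-33: φ = -20.72783°, λ = +52.08717°
δ₁₃ = central angle CS1→WX-33 = 0.346365 rad  (haversine)
θ₁₃ = bearing CS1→WX-33 = 29.310°,  θ₁₂ = bearing CS1→GRAV3 = 30.155°
dₓₜ = R·arcsin(sin δ₁₃ · sin(θ₁₃ − θ₁₂)) = 6371·arcsin(0.33948·sin(-0.845°)) = -31.898 km
|dₓₜ| = 31.898 km

31.9 km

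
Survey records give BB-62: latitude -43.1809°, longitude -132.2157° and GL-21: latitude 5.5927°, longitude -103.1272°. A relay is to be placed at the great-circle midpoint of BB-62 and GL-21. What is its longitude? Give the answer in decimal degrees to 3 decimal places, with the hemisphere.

115.379°W

Bx = cos φ₂ cos Δλ = 0.869710,  By = cos φ₂ sin Δλ = 0.483846
φₘ = atan2(sin φ₁ + sin φ₂, √((cos φ₁ + Bx)² + By²)) = -19.35629°
λₘ = λ₁ + atan2(By, cos φ₁ + Bx) = -115.37934°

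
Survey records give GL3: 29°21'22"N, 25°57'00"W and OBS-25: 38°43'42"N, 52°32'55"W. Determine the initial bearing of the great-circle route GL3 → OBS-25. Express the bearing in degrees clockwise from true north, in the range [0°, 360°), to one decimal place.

300.2°

GL3: φ = +29.35611°, λ = -25.95000°
OBS-25: φ = +38.72833°, λ = -52.54861°
Δλ = -26.5986°
y = sin Δλ · cos φ₂ = -0.349289
x = cos φ₁ sin φ₂ − sin φ₁ cos φ₂ cos Δλ = 0.203324
θ = atan2(y, x) = -59.7961° → 300.2039° (mod 360°)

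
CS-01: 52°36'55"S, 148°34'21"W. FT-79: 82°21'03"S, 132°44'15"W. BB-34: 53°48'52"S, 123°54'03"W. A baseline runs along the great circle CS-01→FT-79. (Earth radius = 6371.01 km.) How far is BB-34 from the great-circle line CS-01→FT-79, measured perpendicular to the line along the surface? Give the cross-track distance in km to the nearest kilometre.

CS-01: φ = -52.61528°, λ = -148.57250°
FT-79: φ = -82.35083°, λ = -132.73750°
BB-34: φ = -53.81444°, λ = -123.90083°
δ₁₃ = central angle CS-01→BB-34 = 0.257389 rad  (haversine)
θ₁₃ = bearing CS-01→BB-34 = 104.504°,  θ₁₂ = bearing CS-01→FT-79 = 175.845°
dₓₜ = R·arcsin(sin δ₁₃ · sin(θ₁₃ − θ₁₂)) = 6371.01·arcsin(0.25456·sin(-71.342°)) = -1551.848 km
|dₓₜ| = 1551.848 km

1552 km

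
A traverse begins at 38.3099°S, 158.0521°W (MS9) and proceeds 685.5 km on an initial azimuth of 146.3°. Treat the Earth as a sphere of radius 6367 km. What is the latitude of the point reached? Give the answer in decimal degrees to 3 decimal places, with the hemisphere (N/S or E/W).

43.352°S

δ = d/R = 685.5/6367 = 0.107665 rad
φ₂ = arcsin(sin φ₁ cos δ + cos φ₁ sin δ cos θ)
   = arcsin(-0.61991·0.99421 + 0.78467·0.10746·-0.83195) = -43.35163°
λ₂ = λ₁ + atan2(sin θ sin δ cos φ₁, cos δ − sin φ₁ sin φ₂) = -153.34896°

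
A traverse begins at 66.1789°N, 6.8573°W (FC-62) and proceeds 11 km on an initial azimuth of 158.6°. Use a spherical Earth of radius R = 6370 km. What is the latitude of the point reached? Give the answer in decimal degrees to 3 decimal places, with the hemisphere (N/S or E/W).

66.087°N

δ = d/R = 11/6370 = 0.001727 rad
φ₂ = arcsin(sin φ₁ cos δ + cos φ₁ sin δ cos θ)
   = arcsin(0.91481·1.00000 + 0.40388·0.00173·-0.93106) = 66.08675°
λ₂ = λ₁ + atan2(sin θ sin δ cos φ₁, cos δ − sin φ₁ sin φ₂) = -6.76824°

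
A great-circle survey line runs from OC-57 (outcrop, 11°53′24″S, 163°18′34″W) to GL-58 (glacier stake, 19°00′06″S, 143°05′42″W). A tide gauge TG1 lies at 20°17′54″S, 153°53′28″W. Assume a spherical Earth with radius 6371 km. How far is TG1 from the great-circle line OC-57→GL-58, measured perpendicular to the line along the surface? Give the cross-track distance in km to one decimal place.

500.8 km

OC-57: φ = -11.89000°, λ = -163.30944°
GL-58: φ = -19.00167°, λ = -143.09500°
TG1: φ = -20.29833°, λ = -153.89111°
δ₁₃ = central angle OC-57→TG1 = 0.215455 rad  (haversine)
θ₁₃ = bearing OC-57→TG1 = 134.119°,  θ₁₂ = bearing OC-57→GL-58 = 112.571°
dₓₜ = R·arcsin(sin δ₁₃ · sin(θ₁₃ − θ₁₂)) = 6371·arcsin(0.21379·sin(21.548°)) = 500.775 km
|dₓₜ| = 500.775 km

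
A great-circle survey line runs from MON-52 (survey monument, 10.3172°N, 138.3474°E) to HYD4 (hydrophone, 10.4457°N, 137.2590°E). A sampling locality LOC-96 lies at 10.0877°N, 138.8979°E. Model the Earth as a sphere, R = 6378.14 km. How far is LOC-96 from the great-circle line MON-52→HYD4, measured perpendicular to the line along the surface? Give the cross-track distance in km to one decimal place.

δ₁₃ = central angle MON-52→LOC-96 = 0.010269 rad  (haversine)
θ₁₃ = bearing MON-52→LOC-96 = 112.908°,  θ₁₂ = bearing MON-52→HYD4 = 276.942°
dₓₜ = R·arcsin(sin δ₁₃ · sin(θ₁₃ − θ₁₂)) = 6378.14·arcsin(0.01027·sin(-164.034°)) = -18.017 km
|dₓₜ| = 18.017 km

18.0 km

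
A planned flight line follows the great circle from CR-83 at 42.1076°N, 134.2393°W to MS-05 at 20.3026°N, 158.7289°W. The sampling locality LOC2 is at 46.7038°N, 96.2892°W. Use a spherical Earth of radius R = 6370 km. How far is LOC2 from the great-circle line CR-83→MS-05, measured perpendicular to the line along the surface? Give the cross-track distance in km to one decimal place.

δ₁₃ = central angle CR-83→LOC2 = 0.475193 rad  (haversine)
θ₁₃ = bearing CR-83→LOC2 = 67.190°,  θ₁₂ = bearing CR-83→MS-05 = 230.996°
dₓₜ = R·arcsin(sin δ₁₃ · sin(θ₁₃ − θ₁₂)) = 6370·arcsin(0.45751·sin(-163.805°)) = -815.036 km
|dₓₜ| = 815.036 km

815.0 km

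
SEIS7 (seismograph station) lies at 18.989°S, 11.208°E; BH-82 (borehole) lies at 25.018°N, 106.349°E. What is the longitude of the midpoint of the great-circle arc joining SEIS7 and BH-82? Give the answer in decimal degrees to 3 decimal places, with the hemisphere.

57.445°E

Bx = cos φ₂ cos Δλ = -0.081200,  By = cos φ₂ sin Δλ = 0.902530
φₘ = atan2(sin φ₁ + sin φ₂, √((cos φ₁ + Bx)² + By²)) = 4.46190°
λₘ = λ₁ + atan2(By, cos φ₁ + Bx) = 57.44484°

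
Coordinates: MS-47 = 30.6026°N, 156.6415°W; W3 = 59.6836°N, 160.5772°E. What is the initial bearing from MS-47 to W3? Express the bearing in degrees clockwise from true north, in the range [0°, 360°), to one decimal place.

Δλ = -42.7813°
y = sin Δλ · cos φ₂ = -0.342844
x = cos φ₁ sin φ₂ − sin φ₁ cos φ₂ cos Δλ = 0.554412
θ = atan2(y, x) = -31.7323° → 328.2677° (mod 360°)

328.3°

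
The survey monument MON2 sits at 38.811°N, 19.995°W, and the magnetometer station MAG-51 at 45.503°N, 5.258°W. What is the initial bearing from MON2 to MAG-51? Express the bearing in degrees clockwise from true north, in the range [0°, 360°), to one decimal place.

53.7°

Δλ = 14.7370°
y = sin Δλ · cos φ₂ = 0.178290
x = cos φ₁ sin φ₂ − sin φ₁ cos φ₂ cos Δλ = 0.130983
θ = atan2(y, x) = 53.6967° → 53.6967° (mod 360°)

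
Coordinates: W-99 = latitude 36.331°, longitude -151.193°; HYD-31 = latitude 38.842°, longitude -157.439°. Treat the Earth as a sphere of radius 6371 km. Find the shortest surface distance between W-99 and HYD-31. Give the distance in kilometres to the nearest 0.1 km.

616.9 km

Δφ = 2.5110°,  Δλ = -6.2460°
a = sin²(Δφ/2) + cos φ₁ cos φ₂ sin²(Δλ/2) = 0.002342
c = 2·arcsin(√a) = 0.096835 rad = 5.5483°
d = R·c = 6371 × 0.096835 = 616.9 km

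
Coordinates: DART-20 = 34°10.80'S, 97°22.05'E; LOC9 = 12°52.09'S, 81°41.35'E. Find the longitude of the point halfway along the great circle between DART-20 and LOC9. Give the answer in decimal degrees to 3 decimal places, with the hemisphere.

88.882°E

DART-20: φ = -34.18000°, λ = +97.36750°
LOC9: φ = -12.86817°, λ = +81.68917°
Bx = cos φ₂ cos Δλ = 0.938614,  By = cos φ₂ sin Δλ = -0.263449
φₘ = atan2(sin φ₁ + sin φ₂, √((cos φ₁ + Bx)² + By²)) = -23.72024°
λₘ = λ₁ + atan2(By, cos φ₁ + Bx) = 88.88225°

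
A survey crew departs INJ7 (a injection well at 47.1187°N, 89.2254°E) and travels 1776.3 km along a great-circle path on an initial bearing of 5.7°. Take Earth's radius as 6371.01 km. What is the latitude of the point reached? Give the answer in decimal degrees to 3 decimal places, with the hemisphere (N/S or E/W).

62.976°N

δ = d/R = 1776.3/6371.01 = 0.278810 rad
φ₂ = arcsin(sin φ₁ cos δ + cos φ₁ sin δ cos θ)
   = arcsin(0.73277·0.96138 + 0.68048·0.27521·0.99506) = 62.97632°
λ₂ = λ₁ + atan2(sin θ sin δ cos φ₁, cos δ − sin φ₁ sin φ₂) = 92.67436°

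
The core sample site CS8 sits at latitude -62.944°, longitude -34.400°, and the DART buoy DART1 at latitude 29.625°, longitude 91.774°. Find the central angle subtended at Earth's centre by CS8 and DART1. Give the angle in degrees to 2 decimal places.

Δφ = 92.5690°,  Δλ = 126.1740°
a = sin²(Δφ/2) + cos φ₁ cos φ₂ sin²(Δλ/2) = 0.836803
c = 2·arcsin(√a) = 2.309872 rad = 132.3459°

132.35°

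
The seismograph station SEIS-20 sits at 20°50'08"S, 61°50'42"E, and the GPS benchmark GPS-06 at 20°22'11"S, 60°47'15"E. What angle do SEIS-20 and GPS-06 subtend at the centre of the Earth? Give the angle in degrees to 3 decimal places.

SEIS-20: φ = -20.83556°, λ = +61.84500°
GPS-06: φ = -20.36972°, λ = +60.78750°
Δφ = 0.4658°,  Δλ = -1.0575°
a = sin²(Δφ/2) + cos φ₁ cos φ₂ sin²(Δλ/2) = 0.000091
c = 2·arcsin(√a) = 0.019094 rad = 1.0940°

1.094°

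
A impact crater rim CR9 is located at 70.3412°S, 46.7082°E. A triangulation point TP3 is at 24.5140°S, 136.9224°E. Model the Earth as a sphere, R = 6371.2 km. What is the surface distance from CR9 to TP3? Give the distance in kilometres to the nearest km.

7458 km

Δφ = 45.8272°,  Δλ = 90.2142°
a = sin²(Δφ/2) + cos φ₁ cos φ₂ sin²(Δλ/2) = 0.305207
c = 2·arcsin(√a) = 1.170613 rad = 67.0712°
d = R·c = 6371.2 × 1.170613 = 7458.2 km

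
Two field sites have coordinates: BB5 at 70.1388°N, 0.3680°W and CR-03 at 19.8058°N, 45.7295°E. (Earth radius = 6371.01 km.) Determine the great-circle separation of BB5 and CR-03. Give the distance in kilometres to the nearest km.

6371 km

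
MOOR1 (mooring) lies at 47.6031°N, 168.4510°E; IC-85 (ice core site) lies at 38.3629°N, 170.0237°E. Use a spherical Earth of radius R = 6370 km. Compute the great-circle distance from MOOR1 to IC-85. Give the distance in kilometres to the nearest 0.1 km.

Δφ = -9.2402°,  Δλ = 1.5727°
a = sin²(Δφ/2) + cos φ₁ cos φ₂ sin²(Δλ/2) = 0.006588
c = 2·arcsin(√a) = 0.162507 rad = 9.3110°
d = R·c = 6370 × 0.162507 = 1035.2 km

1035.2 km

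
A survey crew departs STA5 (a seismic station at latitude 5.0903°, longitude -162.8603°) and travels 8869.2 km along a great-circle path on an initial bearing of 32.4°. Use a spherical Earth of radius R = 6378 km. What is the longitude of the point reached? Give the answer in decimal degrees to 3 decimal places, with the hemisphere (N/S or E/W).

δ = d/R = 8869.2/6378 = 1.390593 rad
φ₂ = arcsin(sin φ₁ cos δ + cos φ₁ sin δ cos θ)
   = arcsin(0.08873·0.17923 + 0.99606·0.98381·0.84433) = 57.48835°
λ₂ = λ₁ + atan2(sin θ sin δ cos φ₁, cos δ − sin φ₁ sin φ₂) = -84.10673°

84.107°W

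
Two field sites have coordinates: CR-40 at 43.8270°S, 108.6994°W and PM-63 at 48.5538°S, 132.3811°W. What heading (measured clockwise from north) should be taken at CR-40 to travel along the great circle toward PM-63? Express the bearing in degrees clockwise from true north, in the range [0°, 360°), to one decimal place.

245.5°

Δλ = -23.6817°
y = sin Δλ · cos φ₂ = -0.265862
x = cos φ₁ sin φ₂ − sin φ₁ cos φ₂ cos Δλ = -0.121003
θ = atan2(y, x) = -114.4719° → 245.5281° (mod 360°)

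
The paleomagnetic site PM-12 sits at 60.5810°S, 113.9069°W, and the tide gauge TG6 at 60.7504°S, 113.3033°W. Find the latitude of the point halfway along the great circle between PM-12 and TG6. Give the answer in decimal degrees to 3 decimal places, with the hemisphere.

Bx = cos φ₂ cos Δλ = 0.488588,  By = cos φ₂ sin Δλ = 0.005147
φₘ = atan2(sin φ₁ + sin φ₂, √((cos φ₁ + Bx)² + By²)) = -60.66604°
λₘ = λ₁ + atan2(By, cos φ₁ + Bx) = -113.60589°

60.666°S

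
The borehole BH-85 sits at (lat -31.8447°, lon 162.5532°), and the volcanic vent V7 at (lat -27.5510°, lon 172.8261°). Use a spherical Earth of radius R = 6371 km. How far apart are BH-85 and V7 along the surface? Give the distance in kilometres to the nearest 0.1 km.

1100.4 km

Δφ = 4.2937°,  Δλ = 10.2729°
a = sin²(Δφ/2) + cos φ₁ cos φ₂ sin²(Δλ/2) = 0.007440
c = 2·arcsin(√a) = 0.172725 rad = 9.8964°
d = R·c = 6371 × 0.172725 = 1100.4 km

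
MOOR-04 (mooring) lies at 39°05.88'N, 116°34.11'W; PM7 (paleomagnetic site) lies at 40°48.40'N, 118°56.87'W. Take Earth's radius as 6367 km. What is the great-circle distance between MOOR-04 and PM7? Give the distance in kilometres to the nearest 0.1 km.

277.7 km

MOOR-04: φ = +39.09800°, λ = -116.56850°
PM7: φ = +40.80667°, λ = -118.94783°
Δφ = 1.7087°,  Δλ = -2.3793°
a = sin²(Δφ/2) + cos φ₁ cos φ₂ sin²(Δλ/2) = 0.000476
c = 2·arcsin(√a) = 0.043617 rad = 2.4991°
d = R·c = 6367 × 0.043617 = 277.7 km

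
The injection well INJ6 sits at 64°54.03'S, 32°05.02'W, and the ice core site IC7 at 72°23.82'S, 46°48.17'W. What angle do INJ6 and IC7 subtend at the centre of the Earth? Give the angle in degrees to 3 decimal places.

9.162°

INJ6: φ = -64.90050°, λ = -32.08367°
IC7: φ = -72.39700°, λ = -46.80283°
Δφ = -7.4965°,  Δλ = -14.7192°
a = sin²(Δφ/2) + cos φ₁ cos φ₂ sin²(Δλ/2) = 0.006379
c = 2·arcsin(√a) = 0.159902 rad = 9.1617°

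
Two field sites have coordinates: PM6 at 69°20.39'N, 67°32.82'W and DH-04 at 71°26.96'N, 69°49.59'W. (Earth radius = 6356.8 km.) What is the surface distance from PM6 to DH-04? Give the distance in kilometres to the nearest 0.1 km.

PM6: φ = +69.33983°, λ = -67.54700°
DH-04: φ = +71.44933°, λ = -69.82650°
Δφ = 2.1095°,  Δλ = -2.2795°
a = sin²(Δφ/2) + cos φ₁ cos φ₂ sin²(Δλ/2) = 0.000383
c = 2·arcsin(√a) = 0.039157 rad = 2.2435°
d = R·c = 6356.8 × 0.039157 = 248.9 km

248.9 km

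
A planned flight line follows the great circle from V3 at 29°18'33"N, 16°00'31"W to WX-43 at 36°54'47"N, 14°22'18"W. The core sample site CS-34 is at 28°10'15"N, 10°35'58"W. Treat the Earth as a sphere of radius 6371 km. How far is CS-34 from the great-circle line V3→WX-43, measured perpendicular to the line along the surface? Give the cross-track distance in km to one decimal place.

V3: φ = +29.30917°, λ = -16.00861°
WX-43: φ = +36.91306°, λ = -14.37167°
CS-34: φ = +28.17083°, λ = -10.59944°
δ₁₃ = central angle V3→CS-34 = 0.085119 rad  (haversine)
θ₁₃ = bearing V3→CS-34 = 102.185°,  θ₁₂ = bearing V3→WX-43 = 9.782°
dₓₜ = R·arcsin(sin δ₁₃ · sin(θ₁₃ − θ₁₂)) = 6371·arcsin(0.08502·sin(92.404°)) = 541.816 km
|dₓₜ| = 541.816 km

541.8 km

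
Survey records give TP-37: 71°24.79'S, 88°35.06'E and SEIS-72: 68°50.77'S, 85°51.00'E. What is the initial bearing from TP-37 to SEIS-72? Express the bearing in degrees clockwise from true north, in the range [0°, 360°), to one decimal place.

TP-37: φ = -71.41317°, λ = +88.58433°
SEIS-72: φ = -68.84617°, λ = +85.85000°
Δλ = -2.7343°
y = sin Δλ · cos φ₂ = -0.017215
x = cos φ₁ sin φ₂ − sin φ₁ cos φ₂ cos Δλ = 0.044398
θ = atan2(y, x) = -21.1939° → 338.8061° (mod 360°)

338.8°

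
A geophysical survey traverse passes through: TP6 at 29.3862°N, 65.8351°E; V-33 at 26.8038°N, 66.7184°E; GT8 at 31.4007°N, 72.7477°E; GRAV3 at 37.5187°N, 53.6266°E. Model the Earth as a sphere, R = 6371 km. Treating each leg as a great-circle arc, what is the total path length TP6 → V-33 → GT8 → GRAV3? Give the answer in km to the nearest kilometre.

TP6→V-33: c = 0.047078 rad, d = 299.93 km
V-33→GT8: c = 0.121986 rad, d = 777.17 km
GT8→GRAV3: c = 0.294478 rad, d = 1876.12 km
Total = 299.93 + 777.17 + 1876.12 = 2953.22 km

2953 km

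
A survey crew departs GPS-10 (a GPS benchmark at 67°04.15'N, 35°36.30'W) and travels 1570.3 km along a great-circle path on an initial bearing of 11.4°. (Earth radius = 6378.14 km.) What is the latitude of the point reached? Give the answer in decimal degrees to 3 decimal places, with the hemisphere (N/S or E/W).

GPS-10: φ = +67.06917°, λ = -35.60500°
δ = d/R = 1570.3/6378.14 = 0.246200 rad
φ₂ = arcsin(sin φ₁ cos δ + cos φ₁ sin δ cos θ)
   = arcsin(0.92098·0.96985 + 0.38962·0.24372·0.98027) = 80.50125°
λ₂ = λ₁ + atan2(sin θ sin δ cos φ₁, cos δ − sin φ₁ sin φ₂) = -18.63251°

80.501°N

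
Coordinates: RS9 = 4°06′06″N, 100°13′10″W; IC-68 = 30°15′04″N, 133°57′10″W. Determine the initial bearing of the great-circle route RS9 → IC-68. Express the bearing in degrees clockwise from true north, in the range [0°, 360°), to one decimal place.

313.2°

RS9: φ = +4.10167°, λ = -100.21944°
IC-68: φ = +30.25111°, λ = -133.95278°
Δλ = -33.7333°
y = sin Δλ · cos φ₂ = -0.479707
x = cos φ₁ sin φ₂ − sin φ₁ cos φ₂ cos Δλ = 0.451117
θ = atan2(y, x) = -46.7593° → 313.2407° (mod 360°)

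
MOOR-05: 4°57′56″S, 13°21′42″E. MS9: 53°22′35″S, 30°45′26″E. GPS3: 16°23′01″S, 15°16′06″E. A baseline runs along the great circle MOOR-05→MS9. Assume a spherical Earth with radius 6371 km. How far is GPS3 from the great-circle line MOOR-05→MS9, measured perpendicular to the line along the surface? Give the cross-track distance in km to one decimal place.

93.9 km

MOOR-05: φ = -4.96556°, λ = +13.36167°
MS9: φ = -53.37639°, λ = +30.75722°
GPS3: φ = -16.38361°, λ = +15.26833°
δ₁₃ = central angle MOOR-05→GPS3 = 0.201938 rad  (haversine)
θ₁₃ = bearing MOOR-05→GPS3 = 170.842°,  θ₁₂ = bearing MOOR-05→MS9 = 166.628°
dₓₜ = R·arcsin(sin δ₁₃ · sin(θ₁₃ − θ₁₂)) = 6371·arcsin(0.20057·sin(4.214°)) = 93.901 km
|dₓₜ| = 93.901 km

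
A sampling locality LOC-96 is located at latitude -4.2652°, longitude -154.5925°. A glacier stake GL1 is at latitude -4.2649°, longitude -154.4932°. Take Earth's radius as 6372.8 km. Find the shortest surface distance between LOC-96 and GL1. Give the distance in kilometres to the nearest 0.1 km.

11.0 km

Δφ = 0.0003°,  Δλ = 0.0993°
a = sin²(Δφ/2) + cos φ₁ cos φ₂ sin²(Δλ/2) = 0.000001
c = 2·arcsin(√a) = 0.001728 rad = 0.0990°
d = R·c = 6372.8 × 0.001728 = 11.0 km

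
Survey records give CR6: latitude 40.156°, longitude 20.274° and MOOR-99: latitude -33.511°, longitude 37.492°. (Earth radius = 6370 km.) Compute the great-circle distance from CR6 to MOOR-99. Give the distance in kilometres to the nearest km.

8379 km

Δφ = -73.6670°,  Δλ = 17.2180°
a = sin²(Δφ/2) + cos φ₁ cos φ₂ sin²(Δλ/2) = 0.373669
c = 2·arcsin(√a) = 1.315366 rad = 75.3649°
d = R·c = 6370 × 1.315366 = 8378.9 km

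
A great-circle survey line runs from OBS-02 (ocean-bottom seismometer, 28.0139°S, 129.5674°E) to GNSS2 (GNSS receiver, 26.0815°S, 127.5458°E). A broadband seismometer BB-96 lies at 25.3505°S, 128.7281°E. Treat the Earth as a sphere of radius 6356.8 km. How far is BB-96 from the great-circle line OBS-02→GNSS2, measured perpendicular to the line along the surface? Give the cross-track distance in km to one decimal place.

δ₁₃ = central angle OBS-02→BB-96 = 0.048292 rad  (haversine)
θ₁₃ = bearing OBS-02→BB-96 = 344.084°,  θ₁₂ = bearing OBS-02→GNSS2 = 316.560°
dₓₜ = R·arcsin(sin δ₁₃ · sin(θ₁₃ − θ₁₂)) = 6356.8·arcsin(0.04827·sin(27.525°)) = 141.823 km
|dₓₜ| = 141.823 km

141.8 km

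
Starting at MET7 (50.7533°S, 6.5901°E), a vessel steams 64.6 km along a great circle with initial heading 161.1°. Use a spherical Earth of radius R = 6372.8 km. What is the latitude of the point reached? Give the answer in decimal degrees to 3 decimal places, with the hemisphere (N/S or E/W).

δ = d/R = 64.6/6372.8 = 0.010137 rad
φ₂ = arcsin(sin φ₁ cos δ + cos φ₁ sin δ cos θ)
   = arcsin(-0.77443·0.99995 + 0.63266·0.01014·-0.94609) = -51.30240°
λ₂ = λ₁ + atan2(sin θ sin δ cos φ₁, cos δ − sin φ₁ sin φ₂) = 6.89100°

51.302°S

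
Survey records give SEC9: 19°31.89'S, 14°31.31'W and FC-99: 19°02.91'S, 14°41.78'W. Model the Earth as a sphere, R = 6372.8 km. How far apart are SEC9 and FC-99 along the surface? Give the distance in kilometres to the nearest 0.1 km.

SEC9: φ = -19.53150°, λ = -14.52183°
FC-99: φ = -19.04850°, λ = -14.69633°
Δφ = 0.4830°,  Δλ = -0.1745°
a = sin²(Δφ/2) + cos φ₁ cos φ₂ sin²(Δλ/2) = 0.000020
c = 2·arcsin(√a) = 0.008907 rad = 0.5103°
d = R·c = 6372.8 × 0.008907 = 56.8 km

56.8 km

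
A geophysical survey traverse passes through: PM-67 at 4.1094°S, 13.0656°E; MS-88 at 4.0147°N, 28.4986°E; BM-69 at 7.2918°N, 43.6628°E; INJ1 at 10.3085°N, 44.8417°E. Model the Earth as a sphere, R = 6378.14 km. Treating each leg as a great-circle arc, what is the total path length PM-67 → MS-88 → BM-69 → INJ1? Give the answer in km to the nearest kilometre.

4019 km

PM-67→MS-88: c = 0.304198 rad, d = 1940.22 km
MS-88→BM-69: c = 0.269473 rad, d = 1718.74 km
BM-69→INJ1: c = 0.056440 rad, d = 359.98 km
Total = 1940.22 + 1718.74 + 359.98 = 4018.94 km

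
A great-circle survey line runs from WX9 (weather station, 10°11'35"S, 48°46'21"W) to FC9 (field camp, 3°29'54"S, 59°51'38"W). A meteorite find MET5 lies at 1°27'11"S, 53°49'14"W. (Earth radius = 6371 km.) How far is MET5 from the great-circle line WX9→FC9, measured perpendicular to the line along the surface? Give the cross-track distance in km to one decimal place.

545.8 km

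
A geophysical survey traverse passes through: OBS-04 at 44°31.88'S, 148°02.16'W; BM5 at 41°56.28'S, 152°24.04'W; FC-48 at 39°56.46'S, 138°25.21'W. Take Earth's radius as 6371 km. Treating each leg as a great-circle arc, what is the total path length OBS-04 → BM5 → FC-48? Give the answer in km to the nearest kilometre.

OBS-04: φ = -44.53133°, λ = -148.03600°
BM5: φ = -41.93800°, λ = -152.40067°
FC-48: φ = -39.94100°, λ = -138.42017°
OBS-04→BM5: c = 0.071598 rad, d = 456.15 km
BM5→FC-48: c = 0.187365 rad, d = 1193.71 km
Total = 456.15 + 1193.71 = 1649.86 km

1650 km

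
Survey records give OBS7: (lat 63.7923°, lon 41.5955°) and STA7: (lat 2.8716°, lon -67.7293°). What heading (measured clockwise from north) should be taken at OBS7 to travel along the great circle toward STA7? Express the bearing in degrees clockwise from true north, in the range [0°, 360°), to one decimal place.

288.7°

Δλ = -109.3248°
y = sin Δλ · cos φ₂ = -0.942473
x = cos φ₁ sin φ₂ − sin φ₁ cos φ₂ cos Δλ = 0.318655
θ = atan2(y, x) = -71.3193° → 288.6807° (mod 360°)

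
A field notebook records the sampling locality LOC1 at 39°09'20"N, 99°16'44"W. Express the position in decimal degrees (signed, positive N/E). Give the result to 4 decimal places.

lat: 39.1556° N → +39.1556°
lon: 99.2789° W → -99.2789°

+39.1556°, -99.2789°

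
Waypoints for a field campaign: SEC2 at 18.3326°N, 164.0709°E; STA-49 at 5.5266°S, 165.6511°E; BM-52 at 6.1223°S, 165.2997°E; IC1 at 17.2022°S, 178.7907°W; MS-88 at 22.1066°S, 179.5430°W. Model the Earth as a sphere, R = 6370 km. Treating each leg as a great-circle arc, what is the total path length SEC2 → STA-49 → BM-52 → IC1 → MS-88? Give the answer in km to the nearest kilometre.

SEC2→STA-49: c = 0.417309 rad, d = 2658.26 km
STA-49→BM-52: c = 0.012055 rad, d = 76.79 km
BM-52→IC1: c = 0.333270 rad, d = 2122.93 km
IC1→MS-88: c = 0.086486 rad, d = 550.91 km
Total = 2658.26 + 76.79 + 2122.93 + 550.91 = 5408.89 km

5409 km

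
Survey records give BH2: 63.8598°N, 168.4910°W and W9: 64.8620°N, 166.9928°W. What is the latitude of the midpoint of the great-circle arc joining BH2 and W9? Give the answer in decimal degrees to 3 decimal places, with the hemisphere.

64.363°N

Bx = cos φ₂ cos Δλ = 0.424655,  By = cos φ₂ sin Δλ = 0.011107
φₘ = atan2(sin φ₁ + sin φ₂, √((cos φ₁ + Bx)² + By²)) = 64.36281°
λₘ = λ₁ + atan2(By, cos φ₁ + Bx) = -167.75555°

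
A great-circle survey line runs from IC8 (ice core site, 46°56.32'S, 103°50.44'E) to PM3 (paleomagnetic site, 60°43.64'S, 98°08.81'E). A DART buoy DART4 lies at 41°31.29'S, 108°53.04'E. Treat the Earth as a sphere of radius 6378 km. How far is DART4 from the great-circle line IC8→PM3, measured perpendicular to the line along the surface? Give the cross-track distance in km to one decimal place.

295.0 km

IC8: φ = -46.93867°, λ = +103.84067°
PM3: φ = -60.72733°, λ = +98.14683°
DART4: φ = -41.52150°, λ = +108.88400°
δ₁₃ = central angle IC8→DART4 = 0.113599 rad  (haversine)
θ₁₃ = bearing IC8→DART4 = 35.496°,  θ₁₂ = bearing IC8→PM3 = 191.423°
dₓₜ = R·arcsin(sin δ₁₃ · sin(θ₁₃ − θ₁₂)) = 6378·arcsin(0.11335·sin(-155.927°)) = -295.008 km
|dₓₜ| = 295.008 km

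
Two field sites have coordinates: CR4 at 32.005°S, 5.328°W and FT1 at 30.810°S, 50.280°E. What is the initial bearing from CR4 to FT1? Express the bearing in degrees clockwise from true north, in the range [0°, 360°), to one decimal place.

104.0°

Δλ = 55.6080°
y = sin Δλ · cos φ₂ = 0.708733
x = cos φ₁ sin φ₂ − sin φ₁ cos φ₂ cos Δλ = -0.177222
θ = atan2(y, x) = 104.0392° → 104.0392° (mod 360°)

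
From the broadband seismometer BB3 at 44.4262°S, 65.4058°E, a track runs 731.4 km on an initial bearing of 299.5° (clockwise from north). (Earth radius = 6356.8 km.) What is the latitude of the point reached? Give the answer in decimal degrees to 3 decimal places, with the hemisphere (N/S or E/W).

δ = d/R = 731.4/6356.8 = 0.115058 rad
φ₂ = arcsin(sin φ₁ cos δ + cos φ₁ sin δ cos θ)
   = arcsin(-0.69999·0.99339 + 0.71415·0.11480·0.49242) = -40.91882°
λ₂ = λ₁ + atan2(sin θ sin δ cos φ₁, cos δ − sin φ₁ sin φ₂) = 57.80714°

40.919°S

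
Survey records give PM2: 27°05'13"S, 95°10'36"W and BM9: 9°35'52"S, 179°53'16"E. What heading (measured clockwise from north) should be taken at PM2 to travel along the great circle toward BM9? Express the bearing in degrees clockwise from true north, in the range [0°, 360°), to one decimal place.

263.7°

PM2: φ = -27.08694°, λ = -95.17667°
BM9: φ = -9.59778°, λ = +179.88778°
Δλ = -84.9356°
y = sin Δλ · cos φ₂ = -0.982153
x = cos φ₁ sin φ₂ − sin φ₁ cos φ₂ cos Δλ = -0.108810
θ = atan2(y, x) = -96.3218° → 263.6782° (mod 360°)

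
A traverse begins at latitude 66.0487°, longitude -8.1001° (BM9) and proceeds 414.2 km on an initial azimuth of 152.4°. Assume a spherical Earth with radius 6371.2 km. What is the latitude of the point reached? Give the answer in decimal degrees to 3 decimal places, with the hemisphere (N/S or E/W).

δ = d/R = 414.2/6371.2 = 0.065011 rad
φ₂ = arcsin(sin φ₁ cos δ + cos φ₁ sin δ cos θ)
   = arcsin(0.91389·0.99789 + 0.40596·0.06497·-0.88620) = 62.69636°
λ₂ = λ₁ + atan2(sin θ sin δ cos φ₁, cos δ − sin φ₁ sin φ₂) = -4.33790°

62.696°N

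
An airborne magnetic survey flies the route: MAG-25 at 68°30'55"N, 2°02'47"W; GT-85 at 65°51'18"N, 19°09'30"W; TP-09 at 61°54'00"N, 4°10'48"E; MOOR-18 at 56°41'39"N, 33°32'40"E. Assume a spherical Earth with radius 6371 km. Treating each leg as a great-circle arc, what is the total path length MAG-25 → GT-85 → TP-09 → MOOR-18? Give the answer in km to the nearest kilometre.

MAG-25: φ = +68.51528°, λ = -2.04639°
GT-85: φ = +65.85500°, λ = -19.15833°
TP-09: φ = +61.90000°, λ = +4.18000°
MOOR-18: φ = +56.69417°, λ = +33.54444°
MAG-25→GT-85: c = 0.124255 rad, d = 791.63 km
GT-85→TP-09: c = 0.190789 rad, d = 1215.52 km
TP-09→MOOR-18: c = 0.274189 rad, d = 1746.86 km
Total = 791.63 + 1215.52 + 1746.86 = 3754.01 km

3754 km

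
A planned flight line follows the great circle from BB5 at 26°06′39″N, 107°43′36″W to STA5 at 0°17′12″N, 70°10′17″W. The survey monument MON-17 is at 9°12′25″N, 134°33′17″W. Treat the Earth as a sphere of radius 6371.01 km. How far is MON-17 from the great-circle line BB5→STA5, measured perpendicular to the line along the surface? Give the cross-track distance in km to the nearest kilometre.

2843 km

BB5: φ = +26.11083°, λ = -107.72667°
STA5: φ = +0.28667°, λ = -70.17139°
MON-17: φ = +9.20694°, λ = -134.55472°
δ₁₃ = central angle BB5→MON-17 = 0.532799 rad  (haversine)
θ₁₃ = bearing BB5→MON-17 = 241.290°,  θ₁₂ = bearing BB5→STA5 = 119.468°
dₓₜ = R·arcsin(sin δ₁₃ · sin(θ₁₃ − θ₁₂)) = 6371.01·arcsin(0.50795·sin(121.821°)) = 2843.161 km
|dₓₜ| = 2843.161 km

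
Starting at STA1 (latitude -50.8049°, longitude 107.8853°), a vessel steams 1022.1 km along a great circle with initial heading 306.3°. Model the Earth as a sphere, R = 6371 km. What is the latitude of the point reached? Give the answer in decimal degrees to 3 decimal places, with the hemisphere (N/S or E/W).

δ = d/R = 1022.1/6371 = 0.160430 rad
φ₂ = arcsin(sin φ₁ cos δ + cos φ₁ sin δ cos θ)
   = arcsin(-0.77500·0.98716 + 0.63196·0.15974·0.59201) = -44.85232°
λ₂ = λ₁ + atan2(sin θ sin δ cos φ₁, cos δ − sin φ₁ sin φ₂) = 97.42232°

44.852°S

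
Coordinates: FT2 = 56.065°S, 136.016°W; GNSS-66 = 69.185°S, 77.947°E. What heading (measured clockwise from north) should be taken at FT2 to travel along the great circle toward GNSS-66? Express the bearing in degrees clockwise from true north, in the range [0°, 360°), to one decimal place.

Δλ = -146.0370°
y = sin Δλ · cos φ₂ = -0.198520
x = cos φ₁ sin φ₂ − sin φ₁ cos φ₂ cos Δλ = -0.766344
θ = atan2(y, x) = -165.4769° → 194.5231° (mod 360°)

194.5°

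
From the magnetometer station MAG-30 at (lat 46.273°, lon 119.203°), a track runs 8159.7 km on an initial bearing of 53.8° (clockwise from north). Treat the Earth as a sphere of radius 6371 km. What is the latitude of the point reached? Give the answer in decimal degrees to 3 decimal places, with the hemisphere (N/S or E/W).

δ = d/R = 8159.7/6371 = 1.280757 rad
φ₂ = arcsin(sin φ₁ cos δ + cos φ₁ sin δ cos θ)
   = arcsin(0.72264·0.28599 + 0.69122·0.95823·0.59061) = 36.71661°
λ₂ = λ₁ + atan2(sin θ sin δ cos φ₁, cos δ − sin φ₁ sin φ₂) = -135.51437°

36.717°N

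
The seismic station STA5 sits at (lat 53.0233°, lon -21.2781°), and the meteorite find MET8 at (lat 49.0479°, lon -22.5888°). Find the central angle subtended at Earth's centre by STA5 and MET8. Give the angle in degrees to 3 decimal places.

Δφ = -3.9754°,  Δλ = -1.3107°
a = sin²(Δφ/2) + cos φ₁ cos φ₂ sin²(Δλ/2) = 0.001255
c = 2·arcsin(√a) = 0.070856 rad = 4.0598°

4.060°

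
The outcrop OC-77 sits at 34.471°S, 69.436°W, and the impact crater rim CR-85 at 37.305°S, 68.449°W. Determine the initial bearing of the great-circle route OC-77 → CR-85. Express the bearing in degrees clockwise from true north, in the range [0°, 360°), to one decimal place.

164.5°

Δλ = 0.9870°
y = sin Δλ · cos φ₂ = 0.013702
x = cos φ₁ sin φ₂ − sin φ₁ cos φ₂ cos Δλ = -0.049509
θ = atan2(y, x) = 164.5307° → 164.5307° (mod 360°)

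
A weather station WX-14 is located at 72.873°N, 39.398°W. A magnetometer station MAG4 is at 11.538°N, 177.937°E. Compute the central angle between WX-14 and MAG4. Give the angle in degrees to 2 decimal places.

Δφ = -61.3350°,  Δλ = -142.6650°
a = sin²(Δφ/2) + cos φ₁ cos φ₂ sin²(Δλ/2) = 0.519135
c = 2·arcsin(√a) = 1.609077 rad = 92.1933°

92.19°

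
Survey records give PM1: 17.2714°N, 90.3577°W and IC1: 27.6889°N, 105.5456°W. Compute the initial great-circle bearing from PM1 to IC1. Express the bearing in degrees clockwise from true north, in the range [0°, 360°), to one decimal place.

Δλ = -15.1879°
y = sin Δλ · cos φ₂ = -0.231984
x = cos φ₁ sin φ₂ − sin φ₁ cos φ₂ cos Δλ = 0.190002
θ = atan2(y, x) = -50.6814° → 309.3186° (mod 360°)

309.3°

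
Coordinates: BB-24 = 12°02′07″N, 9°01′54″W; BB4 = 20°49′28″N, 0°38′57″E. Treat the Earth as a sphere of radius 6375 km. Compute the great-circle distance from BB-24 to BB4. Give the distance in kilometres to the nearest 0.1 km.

1421.6 km

BB-24: φ = +12.03528°, λ = -9.03167°
BB4: φ = +20.82444°, λ = +0.64917°
Δφ = 8.7892°,  Δλ = 9.6808°
a = sin²(Δφ/2) + cos φ₁ cos φ₂ sin²(Δλ/2) = 0.012380
c = 2·arcsin(√a) = 0.222993 rad = 12.7766°
d = R·c = 6375 × 0.222993 = 1421.6 km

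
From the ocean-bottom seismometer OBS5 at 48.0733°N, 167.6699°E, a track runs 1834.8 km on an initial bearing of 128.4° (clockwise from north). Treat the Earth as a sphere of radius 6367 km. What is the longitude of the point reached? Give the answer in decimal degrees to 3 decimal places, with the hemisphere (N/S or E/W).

δ = d/R = 1834.8/6367 = 0.288173 rad
φ₂ = arcsin(sin φ₁ cos δ + cos φ₁ sin δ cos θ)
   = arcsin(0.74400·0.95876 + 0.66818·0.28420·-0.62115) = 36.53878°
λ₂ = λ₁ + atan2(sin θ sin δ cos φ₁, cos δ − sin φ₁ sin φ₂) = -176.23625°

176.236°W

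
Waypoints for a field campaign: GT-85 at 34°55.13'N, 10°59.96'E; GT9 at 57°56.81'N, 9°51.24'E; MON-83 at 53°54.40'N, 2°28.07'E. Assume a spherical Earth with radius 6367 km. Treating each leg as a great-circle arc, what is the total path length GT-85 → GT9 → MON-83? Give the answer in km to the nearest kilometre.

GT-85: φ = +34.91883°, λ = +10.99933°
GT9: φ = +57.94683°, λ = +9.85400°
MON-83: φ = +53.90667°, λ = +2.46783°
GT-85→GT9: c = 0.402137 rad, d = 2560.40 km
GT9→MON-83: c = 0.100833 rad, d = 642.00 km
Total = 2560.40 + 642.00 = 3202.41 km

3202 km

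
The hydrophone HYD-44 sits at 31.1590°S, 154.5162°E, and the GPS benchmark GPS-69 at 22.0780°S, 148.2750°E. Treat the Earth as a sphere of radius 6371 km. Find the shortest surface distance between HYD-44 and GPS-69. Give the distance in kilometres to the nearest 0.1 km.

1184.5 km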